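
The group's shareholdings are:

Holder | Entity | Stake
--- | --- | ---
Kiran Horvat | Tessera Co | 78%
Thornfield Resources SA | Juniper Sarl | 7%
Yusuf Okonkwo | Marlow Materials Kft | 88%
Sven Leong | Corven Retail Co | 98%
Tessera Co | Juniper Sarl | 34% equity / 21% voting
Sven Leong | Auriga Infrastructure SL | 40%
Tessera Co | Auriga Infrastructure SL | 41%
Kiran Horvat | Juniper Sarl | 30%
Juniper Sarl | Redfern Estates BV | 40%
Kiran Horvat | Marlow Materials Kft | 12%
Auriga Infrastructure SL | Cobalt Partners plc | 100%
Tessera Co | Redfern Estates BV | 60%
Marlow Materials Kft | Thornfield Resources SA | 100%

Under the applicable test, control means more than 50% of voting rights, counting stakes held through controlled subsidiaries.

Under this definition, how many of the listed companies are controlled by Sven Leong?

Sven holds 98% of Corven, so Sven controls Corven.
No other company's threshold is met.
Sven controls 1 company.

1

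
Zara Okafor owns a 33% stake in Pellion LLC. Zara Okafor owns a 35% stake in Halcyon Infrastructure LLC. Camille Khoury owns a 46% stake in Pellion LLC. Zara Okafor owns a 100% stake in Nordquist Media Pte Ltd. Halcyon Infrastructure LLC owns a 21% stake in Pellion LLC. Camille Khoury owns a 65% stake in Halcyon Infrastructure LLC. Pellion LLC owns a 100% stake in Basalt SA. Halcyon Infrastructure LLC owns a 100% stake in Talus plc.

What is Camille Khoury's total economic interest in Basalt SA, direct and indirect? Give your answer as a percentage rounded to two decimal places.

59.65%

Camille reaches Basalt along 2 paths.
Via Pellion: 46% × 100% = 46%.
Via Halcyon → Pellion: 65% × 21% × 100% = 13.65%.
Total: 46% + 13.65% = 59.65%.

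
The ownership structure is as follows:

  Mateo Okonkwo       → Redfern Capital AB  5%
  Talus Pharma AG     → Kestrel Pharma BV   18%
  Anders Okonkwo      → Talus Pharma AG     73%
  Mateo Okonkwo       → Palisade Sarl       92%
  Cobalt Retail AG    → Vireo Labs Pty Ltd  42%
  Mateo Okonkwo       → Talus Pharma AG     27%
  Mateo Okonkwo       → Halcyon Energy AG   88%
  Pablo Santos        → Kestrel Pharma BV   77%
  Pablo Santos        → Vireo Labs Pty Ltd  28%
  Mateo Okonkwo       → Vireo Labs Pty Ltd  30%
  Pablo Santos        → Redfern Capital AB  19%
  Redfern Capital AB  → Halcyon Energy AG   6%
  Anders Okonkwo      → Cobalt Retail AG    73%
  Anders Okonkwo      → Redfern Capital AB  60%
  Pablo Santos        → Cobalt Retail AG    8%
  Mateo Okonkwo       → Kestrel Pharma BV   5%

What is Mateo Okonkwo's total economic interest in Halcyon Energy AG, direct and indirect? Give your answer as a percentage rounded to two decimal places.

88.30%

Mateo reaches Halcyon along 2 paths.
Direct stake: 88% = 88%.
Via Redfern: 5% × 6% = 0.3%.
Total: 88% + 0.3% = 88.3%.
Rounded: 88.30%.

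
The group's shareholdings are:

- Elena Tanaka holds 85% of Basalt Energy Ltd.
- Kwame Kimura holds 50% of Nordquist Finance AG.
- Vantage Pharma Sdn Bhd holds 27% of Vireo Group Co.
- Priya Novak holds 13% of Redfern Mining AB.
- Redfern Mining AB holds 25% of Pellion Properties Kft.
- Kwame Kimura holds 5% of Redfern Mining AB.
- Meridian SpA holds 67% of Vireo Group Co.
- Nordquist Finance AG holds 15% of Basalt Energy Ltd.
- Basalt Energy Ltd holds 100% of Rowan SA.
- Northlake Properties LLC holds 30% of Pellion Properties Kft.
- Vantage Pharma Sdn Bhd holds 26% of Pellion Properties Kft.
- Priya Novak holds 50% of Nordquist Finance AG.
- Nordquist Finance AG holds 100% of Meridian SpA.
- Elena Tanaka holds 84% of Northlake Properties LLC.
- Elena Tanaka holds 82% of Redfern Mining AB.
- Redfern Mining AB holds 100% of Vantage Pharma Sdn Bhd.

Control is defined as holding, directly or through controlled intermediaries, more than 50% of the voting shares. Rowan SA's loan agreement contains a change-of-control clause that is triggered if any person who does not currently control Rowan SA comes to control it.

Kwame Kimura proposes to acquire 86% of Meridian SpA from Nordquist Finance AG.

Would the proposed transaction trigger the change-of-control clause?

No

The purchase adds only to Kwame's holdings (Nordquist's stake shrinks), so Kwame is the only person who could newly come to control Rowan.
Kwame's largest direct stake is 50% in Nordquist, which does not meet the threshold, so Kwame controls no company.
Neither Kwame nor any entity Kwame controls holds any voting interest in Rowan.
So before the transaction, Kwame does not control Rowan.
After the purchase, Kwame holds 86% of Meridian directly, and Nordquist's stake falls to 14%.
Kwame holds 86% of Meridian, so Kwame controls Meridian.
Meridian holds 67% of Vireo, so Kwame controls Vireo.
After the transaction, neither Kwame nor any entity Kwame controls holds a voting interest in Rowan, so Kwame still does not control it.
No new person acquires control, so the clause is not triggered.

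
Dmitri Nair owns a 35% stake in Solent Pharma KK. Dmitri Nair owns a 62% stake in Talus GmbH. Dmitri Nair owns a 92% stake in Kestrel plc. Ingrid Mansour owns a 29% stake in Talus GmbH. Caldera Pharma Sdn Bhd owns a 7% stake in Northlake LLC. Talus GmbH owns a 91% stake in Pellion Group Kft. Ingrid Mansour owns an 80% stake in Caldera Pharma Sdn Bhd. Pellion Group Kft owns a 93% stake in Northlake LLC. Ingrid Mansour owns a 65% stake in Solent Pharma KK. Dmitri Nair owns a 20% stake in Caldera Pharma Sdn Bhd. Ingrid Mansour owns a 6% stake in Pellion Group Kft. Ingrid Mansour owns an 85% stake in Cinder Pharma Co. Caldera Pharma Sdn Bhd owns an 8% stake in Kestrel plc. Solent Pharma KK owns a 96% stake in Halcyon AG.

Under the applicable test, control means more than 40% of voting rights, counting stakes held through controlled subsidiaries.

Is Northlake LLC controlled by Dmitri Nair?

Yes

Dmitri holds 62% of Talus, so Dmitri controls Talus.
Talus holds 91% of Pellion, so Dmitri controls Pellion.
Pellion holds 93% of Northlake, so Dmitri controls Northlake.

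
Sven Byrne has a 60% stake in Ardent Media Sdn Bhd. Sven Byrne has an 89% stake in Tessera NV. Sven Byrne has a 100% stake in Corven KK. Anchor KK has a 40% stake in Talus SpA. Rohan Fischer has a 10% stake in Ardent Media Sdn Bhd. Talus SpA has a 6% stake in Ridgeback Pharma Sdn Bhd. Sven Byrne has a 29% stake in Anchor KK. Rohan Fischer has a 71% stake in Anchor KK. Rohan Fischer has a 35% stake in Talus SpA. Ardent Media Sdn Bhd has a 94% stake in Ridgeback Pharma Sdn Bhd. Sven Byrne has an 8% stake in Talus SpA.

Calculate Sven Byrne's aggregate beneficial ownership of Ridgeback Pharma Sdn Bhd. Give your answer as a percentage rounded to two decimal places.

Sven reaches Ridgeback along 3 paths.
Via Ardent: 60% × 94% = 56.4%.
Via Talus: 8% × 6% = 0.48%.
Via Anchor → Talus: 29% × 40% × 6% = 0.696%.
Total: 56.4% + 0.48% + 0.696% = 57.576%.
Rounded: 57.58%.

57.58%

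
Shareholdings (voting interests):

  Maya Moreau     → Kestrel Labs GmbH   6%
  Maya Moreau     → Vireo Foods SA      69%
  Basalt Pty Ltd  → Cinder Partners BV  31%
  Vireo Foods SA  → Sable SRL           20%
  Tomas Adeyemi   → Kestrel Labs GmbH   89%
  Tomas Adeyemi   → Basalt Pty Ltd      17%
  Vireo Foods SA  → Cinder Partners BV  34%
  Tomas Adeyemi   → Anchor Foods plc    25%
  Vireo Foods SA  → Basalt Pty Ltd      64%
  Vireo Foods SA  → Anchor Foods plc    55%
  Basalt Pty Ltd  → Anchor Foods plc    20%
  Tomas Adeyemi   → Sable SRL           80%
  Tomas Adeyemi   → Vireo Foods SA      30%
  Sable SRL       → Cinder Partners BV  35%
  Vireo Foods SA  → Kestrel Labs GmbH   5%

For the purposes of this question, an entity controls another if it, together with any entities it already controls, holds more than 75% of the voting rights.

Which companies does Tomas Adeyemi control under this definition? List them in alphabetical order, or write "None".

Tomas holds 89% of Kestrel, so Tomas controls Kestrel.
Tomas holds 80% of Sable, so Tomas controls Sable.
No other company's threshold is met.

Kestrel Labs GmbH, Sable SRL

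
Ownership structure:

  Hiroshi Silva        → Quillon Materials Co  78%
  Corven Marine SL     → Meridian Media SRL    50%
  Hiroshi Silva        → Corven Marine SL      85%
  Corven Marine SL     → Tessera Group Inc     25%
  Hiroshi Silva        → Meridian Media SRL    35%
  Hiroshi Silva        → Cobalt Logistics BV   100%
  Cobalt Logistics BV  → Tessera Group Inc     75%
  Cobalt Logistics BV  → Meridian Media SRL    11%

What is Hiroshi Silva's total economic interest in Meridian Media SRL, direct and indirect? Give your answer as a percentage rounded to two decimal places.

88.50%

Hiroshi reaches Meridian along 3 paths.
Direct stake: 35% = 35%.
Via Cobalt: 100% × 11% = 11%.
Via Corven: 85% × 50% = 42.5%.
Total: 35% + 11% + 42.5% = 88.5%.
Rounded: 88.50%.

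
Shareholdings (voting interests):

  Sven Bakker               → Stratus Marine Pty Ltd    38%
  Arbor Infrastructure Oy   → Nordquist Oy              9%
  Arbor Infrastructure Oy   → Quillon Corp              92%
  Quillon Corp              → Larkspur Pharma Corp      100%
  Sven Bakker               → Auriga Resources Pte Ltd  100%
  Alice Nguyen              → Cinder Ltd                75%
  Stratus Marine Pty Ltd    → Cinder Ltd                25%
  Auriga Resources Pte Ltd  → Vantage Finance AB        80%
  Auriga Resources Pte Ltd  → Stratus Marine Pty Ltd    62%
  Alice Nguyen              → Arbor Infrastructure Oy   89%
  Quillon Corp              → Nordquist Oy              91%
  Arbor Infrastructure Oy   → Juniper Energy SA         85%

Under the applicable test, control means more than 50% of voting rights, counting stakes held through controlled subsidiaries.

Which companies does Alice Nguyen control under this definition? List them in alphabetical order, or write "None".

Arbor Infrastructure Oy, Cinder Ltd, Juniper Energy SA, Larkspur Pharma Corp, Nordquist Oy, Quillon Corp

Alice holds 89% of Arbor, so Alice controls Arbor.
Arbor holds 92% of Quillon, so Alice controls Quillon.
Arbor and Quillon together hold 9% + 91% = 100% of Nordquist, so Alice controls Nordquist.
Arbor holds 85% of Juniper, so Alice controls Juniper.
Quillon holds 100% of Larkspur, so Alice controls Larkspur.
Alice holds 75% of Cinder, so Alice controls Cinder.
No other company's threshold is met.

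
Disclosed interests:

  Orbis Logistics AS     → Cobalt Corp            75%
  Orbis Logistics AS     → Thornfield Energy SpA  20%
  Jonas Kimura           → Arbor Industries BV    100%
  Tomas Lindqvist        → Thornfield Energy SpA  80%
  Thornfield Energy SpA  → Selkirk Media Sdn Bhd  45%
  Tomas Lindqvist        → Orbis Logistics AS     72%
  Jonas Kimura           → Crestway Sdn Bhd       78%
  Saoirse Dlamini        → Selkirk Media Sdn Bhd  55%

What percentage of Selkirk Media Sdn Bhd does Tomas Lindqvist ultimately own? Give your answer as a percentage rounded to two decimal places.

Tomas reaches Selkirk along 2 paths.
Via Orbis → Thornfield: 72% × 20% × 45% = 6.48%.
Via Thornfield: 80% × 45% = 36%.
Total: 6.48% + 36% = 42.48%.

42.48%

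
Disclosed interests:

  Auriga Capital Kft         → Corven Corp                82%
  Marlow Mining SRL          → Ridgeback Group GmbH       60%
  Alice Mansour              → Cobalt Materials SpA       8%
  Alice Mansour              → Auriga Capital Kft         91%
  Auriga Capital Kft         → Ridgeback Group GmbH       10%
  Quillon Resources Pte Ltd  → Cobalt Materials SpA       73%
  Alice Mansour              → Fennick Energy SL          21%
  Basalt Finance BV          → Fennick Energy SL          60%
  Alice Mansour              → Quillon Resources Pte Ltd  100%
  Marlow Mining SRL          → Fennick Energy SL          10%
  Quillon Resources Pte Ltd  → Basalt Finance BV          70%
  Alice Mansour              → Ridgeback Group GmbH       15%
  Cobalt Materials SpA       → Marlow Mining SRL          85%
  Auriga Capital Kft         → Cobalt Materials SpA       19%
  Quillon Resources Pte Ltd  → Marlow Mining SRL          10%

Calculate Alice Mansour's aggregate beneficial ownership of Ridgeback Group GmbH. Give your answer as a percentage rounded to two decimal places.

80.23%

Alice reaches Ridgeback along 6 paths.
Via Quillon → Marlow: 100% × 10% × 60% = 6%.
Via Cobalt → Marlow: 8% × 85% × 60% = 4.08%.
Via Auriga → Cobalt → Marlow: 91% × 19% × 85% × 60% = 8.8179%.
Via Quillon → Cobalt → Marlow: 100% × 73% × 85% × 60% = 37.23%.
Via Auriga: 91% × 10% = 9.1%.
Direct stake: 15% = 15%.
Total: 6% + 4.08% + 8.8179% + 37.23% + 9.1% + 15% = 80.2279%.
Rounded: 80.23%.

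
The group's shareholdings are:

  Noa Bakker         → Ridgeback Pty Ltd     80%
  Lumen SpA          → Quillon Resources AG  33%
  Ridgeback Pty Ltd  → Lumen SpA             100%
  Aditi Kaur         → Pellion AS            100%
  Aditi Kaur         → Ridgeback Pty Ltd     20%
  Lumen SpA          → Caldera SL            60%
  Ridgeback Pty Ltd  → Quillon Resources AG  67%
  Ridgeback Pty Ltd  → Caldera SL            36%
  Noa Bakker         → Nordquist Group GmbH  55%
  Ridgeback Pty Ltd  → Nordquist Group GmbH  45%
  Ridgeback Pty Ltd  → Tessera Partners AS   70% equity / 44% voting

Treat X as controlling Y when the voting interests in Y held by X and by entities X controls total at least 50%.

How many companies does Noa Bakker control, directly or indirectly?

Noa holds 80% of Ridgeback, so Noa controls Ridgeback.
Ridgeback holds 100% of Lumen, so Noa controls Lumen.
Ridgeback and Noa together hold 45% + 55% = 100% of Nordquist, so Noa controls Nordquist.
Lumen and Ridgeback together hold 33% + 67% = 100% of Quillon, so Noa controls Quillon.
Ridgeback and Lumen together hold 36% + 60% = 96% of Caldera, so Noa controls Caldera.
No other company's threshold is met.
Noa controls 5 companies.

5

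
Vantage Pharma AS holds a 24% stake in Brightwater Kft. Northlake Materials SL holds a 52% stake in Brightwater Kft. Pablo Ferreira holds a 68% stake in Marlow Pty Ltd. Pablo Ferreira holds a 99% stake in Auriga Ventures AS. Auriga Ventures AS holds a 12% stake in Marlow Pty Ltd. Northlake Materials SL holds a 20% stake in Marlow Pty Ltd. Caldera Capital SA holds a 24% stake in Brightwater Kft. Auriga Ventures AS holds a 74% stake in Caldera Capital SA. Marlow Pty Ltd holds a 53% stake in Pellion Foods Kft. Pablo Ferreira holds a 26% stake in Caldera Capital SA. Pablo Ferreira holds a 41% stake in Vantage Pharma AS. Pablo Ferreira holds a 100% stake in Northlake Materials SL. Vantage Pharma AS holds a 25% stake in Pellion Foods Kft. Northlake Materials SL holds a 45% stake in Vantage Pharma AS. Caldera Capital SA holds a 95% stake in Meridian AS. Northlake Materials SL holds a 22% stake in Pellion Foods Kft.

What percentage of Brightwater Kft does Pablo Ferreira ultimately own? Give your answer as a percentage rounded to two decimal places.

96.46%

Pablo reaches Brightwater along 5 paths.
Via Caldera: 26% × 24% = 6.24%.
Via Auriga → Caldera: 99% × 74% × 24% = 17.5824%.
Via Northlake: 100% × 52% = 52%.
Via Vantage: 41% × 24% = 9.84%.
Via Northlake → Vantage: 100% × 45% × 24% = 10.8%.
Total: 6.24% + 17.5824% + 52% + 9.84% + 10.8% = 96.4624%.
Rounded: 96.46%.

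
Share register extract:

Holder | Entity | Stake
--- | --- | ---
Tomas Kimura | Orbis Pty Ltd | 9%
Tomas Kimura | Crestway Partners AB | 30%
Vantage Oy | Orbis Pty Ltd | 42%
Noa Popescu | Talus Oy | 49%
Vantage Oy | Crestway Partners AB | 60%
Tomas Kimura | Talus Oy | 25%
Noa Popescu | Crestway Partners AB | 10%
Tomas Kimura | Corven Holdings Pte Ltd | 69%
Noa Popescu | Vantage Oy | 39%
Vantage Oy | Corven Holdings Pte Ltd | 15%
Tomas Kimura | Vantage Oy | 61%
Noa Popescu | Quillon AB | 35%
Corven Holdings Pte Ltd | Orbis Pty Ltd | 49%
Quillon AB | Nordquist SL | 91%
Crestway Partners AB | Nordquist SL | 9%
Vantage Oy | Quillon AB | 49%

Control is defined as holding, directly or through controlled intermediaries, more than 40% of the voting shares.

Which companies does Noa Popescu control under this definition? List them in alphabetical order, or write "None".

Noa holds 49% of Talus, so Noa controls Talus.
No other company's threshold is met.

Talus Oy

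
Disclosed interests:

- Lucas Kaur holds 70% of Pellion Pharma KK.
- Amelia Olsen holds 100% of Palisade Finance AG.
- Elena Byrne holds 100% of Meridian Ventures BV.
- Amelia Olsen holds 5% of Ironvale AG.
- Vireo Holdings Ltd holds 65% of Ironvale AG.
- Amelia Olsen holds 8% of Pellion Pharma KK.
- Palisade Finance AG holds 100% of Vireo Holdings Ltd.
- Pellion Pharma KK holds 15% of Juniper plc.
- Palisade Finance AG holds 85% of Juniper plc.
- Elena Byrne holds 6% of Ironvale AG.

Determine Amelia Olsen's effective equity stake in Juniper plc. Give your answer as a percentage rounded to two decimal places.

86.20%

Amelia reaches Juniper along 2 paths.
Via Palisade: 100% × 85% = 85%.
Via Pellion: 8% × 15% = 1.2%.
Total: 85% + 1.2% = 86.2%.
Rounded: 86.20%.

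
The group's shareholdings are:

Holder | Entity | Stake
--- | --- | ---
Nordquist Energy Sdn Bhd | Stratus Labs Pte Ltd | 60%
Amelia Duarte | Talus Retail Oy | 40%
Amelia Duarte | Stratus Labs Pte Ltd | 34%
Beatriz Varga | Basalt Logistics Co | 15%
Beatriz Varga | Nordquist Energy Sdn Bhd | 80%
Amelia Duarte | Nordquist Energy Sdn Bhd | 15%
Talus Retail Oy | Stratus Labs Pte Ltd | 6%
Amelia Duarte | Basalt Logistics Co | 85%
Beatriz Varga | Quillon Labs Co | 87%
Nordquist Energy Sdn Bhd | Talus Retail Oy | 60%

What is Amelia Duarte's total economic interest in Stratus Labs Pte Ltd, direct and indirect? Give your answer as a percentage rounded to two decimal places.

Amelia reaches Stratus along 4 paths.
Via Talus: 40% × 6% = 2.4%.
Via Nordquist → Talus: 15% × 60% × 6% = 0.54%.
Direct stake: 34% = 34%.
Via Nordquist: 15% × 60% = 9%.
Total: 2.4% + 0.54% + 34% + 9% = 45.94%.

45.94%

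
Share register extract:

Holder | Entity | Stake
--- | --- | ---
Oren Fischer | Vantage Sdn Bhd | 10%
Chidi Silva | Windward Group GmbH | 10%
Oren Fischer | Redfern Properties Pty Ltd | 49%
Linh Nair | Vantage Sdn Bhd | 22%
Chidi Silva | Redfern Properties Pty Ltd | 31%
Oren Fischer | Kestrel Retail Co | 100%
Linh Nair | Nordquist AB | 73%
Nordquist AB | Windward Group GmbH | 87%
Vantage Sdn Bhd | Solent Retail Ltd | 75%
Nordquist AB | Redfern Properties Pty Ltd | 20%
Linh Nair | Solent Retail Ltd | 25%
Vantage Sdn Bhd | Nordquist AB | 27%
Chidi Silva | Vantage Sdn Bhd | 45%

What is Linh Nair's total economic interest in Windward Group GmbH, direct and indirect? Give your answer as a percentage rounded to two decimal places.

Linh reaches Windward along 2 paths.
Via Vantage → Nordquist: 22% × 27% × 87% = 5.1678%.
Via Nordquist: 73% × 87% = 63.51%.
Total: 5.1678% + 63.51% = 68.6778%.
Rounded: 68.68%.

68.68%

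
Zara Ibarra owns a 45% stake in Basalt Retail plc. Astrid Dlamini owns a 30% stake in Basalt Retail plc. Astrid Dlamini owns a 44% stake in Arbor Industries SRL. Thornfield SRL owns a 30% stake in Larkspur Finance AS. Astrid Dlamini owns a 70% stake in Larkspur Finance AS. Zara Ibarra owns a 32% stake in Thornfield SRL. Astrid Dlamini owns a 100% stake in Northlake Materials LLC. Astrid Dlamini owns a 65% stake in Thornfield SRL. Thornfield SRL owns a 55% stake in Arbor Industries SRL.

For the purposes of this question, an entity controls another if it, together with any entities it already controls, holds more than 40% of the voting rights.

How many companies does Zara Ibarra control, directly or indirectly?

Zara holds 45% of Basalt, so Zara controls Basalt.
No other company's threshold is met.
Zara controls 1 company.

1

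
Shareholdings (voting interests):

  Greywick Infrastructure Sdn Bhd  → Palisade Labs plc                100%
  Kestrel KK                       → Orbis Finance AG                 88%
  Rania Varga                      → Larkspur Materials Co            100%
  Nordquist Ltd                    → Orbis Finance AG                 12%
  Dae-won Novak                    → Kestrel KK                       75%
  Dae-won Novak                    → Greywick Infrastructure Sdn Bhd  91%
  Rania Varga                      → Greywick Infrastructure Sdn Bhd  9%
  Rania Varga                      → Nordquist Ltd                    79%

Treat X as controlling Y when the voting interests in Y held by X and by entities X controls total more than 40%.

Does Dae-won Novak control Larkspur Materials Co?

Dae-won holds 91% of Greywick, so Dae-won controls Greywick.
Dae-won holds 75% of Kestrel, so Dae-won controls Kestrel.
Greywick holds 100% of Palisade, so Dae-won controls Palisade.
Kestrel holds 88% of Orbis, so Dae-won controls Orbis.
Neither Dae-won nor any entity Dae-won controls holds any voting interest in Larkspur.
So Dae-won does not control Larkspur.

No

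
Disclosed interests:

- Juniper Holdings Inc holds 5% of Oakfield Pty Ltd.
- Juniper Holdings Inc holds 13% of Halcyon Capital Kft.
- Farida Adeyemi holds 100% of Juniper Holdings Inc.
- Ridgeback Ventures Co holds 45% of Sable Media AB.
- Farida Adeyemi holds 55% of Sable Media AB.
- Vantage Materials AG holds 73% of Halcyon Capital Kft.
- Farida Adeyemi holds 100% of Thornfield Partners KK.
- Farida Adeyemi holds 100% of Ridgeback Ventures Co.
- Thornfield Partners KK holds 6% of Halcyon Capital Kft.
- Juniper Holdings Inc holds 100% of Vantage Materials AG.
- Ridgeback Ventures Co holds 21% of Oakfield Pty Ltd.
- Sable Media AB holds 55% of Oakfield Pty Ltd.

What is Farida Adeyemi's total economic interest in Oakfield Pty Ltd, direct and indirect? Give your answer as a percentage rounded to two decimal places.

81.00%

Farida reaches Oakfield along 4 paths.
Via Ridgeback: 100% × 21% = 21%.
Via Sable: 55% × 55% = 30.25%.
Via Ridgeback → Sable: 100% × 45% × 55% = 24.75%.
Via Juniper: 100% × 5% = 5%.
Total: 21% + 30.25% + 24.75% + 5% = 81%.
Rounded: 81.00%.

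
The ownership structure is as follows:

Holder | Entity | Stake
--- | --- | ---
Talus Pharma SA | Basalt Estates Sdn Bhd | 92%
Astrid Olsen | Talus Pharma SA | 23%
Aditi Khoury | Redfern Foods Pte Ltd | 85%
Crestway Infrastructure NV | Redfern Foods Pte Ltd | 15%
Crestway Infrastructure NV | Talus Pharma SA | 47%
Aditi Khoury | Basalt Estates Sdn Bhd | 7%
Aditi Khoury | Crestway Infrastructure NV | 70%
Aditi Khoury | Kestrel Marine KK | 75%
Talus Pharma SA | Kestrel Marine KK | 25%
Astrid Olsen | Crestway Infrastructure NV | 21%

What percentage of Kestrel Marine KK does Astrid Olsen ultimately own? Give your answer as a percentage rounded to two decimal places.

8.22%

Astrid reaches Kestrel along 2 paths.
Via Talus: 23% × 25% = 5.75%.
Via Crestway → Talus: 21% × 47% × 25% = 2.4675%.
Total: 5.75% + 2.4675% = 8.2175%.
Rounded: 8.22%.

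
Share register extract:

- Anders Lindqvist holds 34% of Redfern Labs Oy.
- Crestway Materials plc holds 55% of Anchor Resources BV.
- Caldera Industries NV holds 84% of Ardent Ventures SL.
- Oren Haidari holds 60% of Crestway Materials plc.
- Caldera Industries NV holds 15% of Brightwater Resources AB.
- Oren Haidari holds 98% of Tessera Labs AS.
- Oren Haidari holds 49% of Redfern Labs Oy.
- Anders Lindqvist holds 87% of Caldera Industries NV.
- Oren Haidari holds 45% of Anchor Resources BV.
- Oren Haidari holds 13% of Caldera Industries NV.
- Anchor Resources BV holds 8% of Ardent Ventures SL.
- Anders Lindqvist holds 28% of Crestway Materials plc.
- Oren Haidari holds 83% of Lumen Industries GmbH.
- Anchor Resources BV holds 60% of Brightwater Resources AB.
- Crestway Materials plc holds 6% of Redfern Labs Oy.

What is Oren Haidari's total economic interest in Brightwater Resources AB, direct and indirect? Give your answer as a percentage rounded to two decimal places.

Oren reaches Brightwater along 3 paths.
Via Crestway → Anchor: 60% × 55% × 60% = 19.8%.
Via Anchor: 45% × 60% = 27%.
Via Caldera: 13% × 15% = 1.95%.
Total: 19.8% + 27% + 1.95% = 48.75%.

48.75%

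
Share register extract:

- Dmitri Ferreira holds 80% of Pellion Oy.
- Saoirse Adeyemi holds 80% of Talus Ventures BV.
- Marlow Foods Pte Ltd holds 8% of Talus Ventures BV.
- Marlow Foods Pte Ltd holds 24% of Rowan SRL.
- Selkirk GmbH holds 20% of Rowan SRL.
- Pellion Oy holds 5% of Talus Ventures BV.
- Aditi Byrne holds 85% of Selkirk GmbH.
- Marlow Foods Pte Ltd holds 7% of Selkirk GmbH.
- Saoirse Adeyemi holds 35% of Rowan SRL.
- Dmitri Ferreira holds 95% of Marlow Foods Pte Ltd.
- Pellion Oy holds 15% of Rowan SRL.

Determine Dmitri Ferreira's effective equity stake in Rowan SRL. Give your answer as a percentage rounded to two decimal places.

Dmitri reaches Rowan along 3 paths.
Via Pellion: 80% × 15% = 12%.
Via Marlow → Selkirk: 95% × 7% × 20% = 1.33%.
Via Marlow: 95% × 24% = 22.8%.
Total: 12% + 1.33% + 22.8% = 36.13%.

36.13%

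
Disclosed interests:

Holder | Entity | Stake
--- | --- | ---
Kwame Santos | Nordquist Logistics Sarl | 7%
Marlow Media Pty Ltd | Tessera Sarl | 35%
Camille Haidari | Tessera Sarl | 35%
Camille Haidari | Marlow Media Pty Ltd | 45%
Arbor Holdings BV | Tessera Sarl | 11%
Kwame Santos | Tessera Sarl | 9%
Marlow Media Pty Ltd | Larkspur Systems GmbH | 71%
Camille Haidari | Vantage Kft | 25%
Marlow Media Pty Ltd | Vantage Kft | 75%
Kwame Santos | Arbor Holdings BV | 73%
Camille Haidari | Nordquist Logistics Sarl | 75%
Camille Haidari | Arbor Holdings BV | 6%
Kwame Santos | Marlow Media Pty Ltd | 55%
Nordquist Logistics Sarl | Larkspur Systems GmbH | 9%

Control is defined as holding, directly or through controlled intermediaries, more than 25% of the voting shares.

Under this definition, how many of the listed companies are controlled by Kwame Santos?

5

Kwame holds 73% of Arbor, so Kwame controls Arbor.
Kwame holds 55% of Marlow, so Kwame controls Marlow.
Marlow holds 75% of Vantage, so Kwame controls Vantage.
Marlow holds 71% of Larkspur, so Kwame controls Larkspur.
Marlow and Kwame and Arbor together hold 35% + 9% + 11% = 55% of Tessera, so Kwame controls Tessera.
No other company's threshold is met.
Kwame controls 5 companies.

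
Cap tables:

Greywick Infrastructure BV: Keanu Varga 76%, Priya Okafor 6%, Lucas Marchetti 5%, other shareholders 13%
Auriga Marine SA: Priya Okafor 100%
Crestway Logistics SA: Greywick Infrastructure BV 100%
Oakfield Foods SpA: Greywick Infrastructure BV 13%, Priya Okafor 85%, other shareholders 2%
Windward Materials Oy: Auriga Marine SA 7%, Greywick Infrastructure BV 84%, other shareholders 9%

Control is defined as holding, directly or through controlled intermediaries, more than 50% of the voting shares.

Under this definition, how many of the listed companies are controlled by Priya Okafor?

Priya holds 100% of Auriga, so Priya controls Auriga.
Priya holds 85% of Oakfield, so Priya controls Oakfield.
No other company's threshold is met.
Priya controls 2 companies.

2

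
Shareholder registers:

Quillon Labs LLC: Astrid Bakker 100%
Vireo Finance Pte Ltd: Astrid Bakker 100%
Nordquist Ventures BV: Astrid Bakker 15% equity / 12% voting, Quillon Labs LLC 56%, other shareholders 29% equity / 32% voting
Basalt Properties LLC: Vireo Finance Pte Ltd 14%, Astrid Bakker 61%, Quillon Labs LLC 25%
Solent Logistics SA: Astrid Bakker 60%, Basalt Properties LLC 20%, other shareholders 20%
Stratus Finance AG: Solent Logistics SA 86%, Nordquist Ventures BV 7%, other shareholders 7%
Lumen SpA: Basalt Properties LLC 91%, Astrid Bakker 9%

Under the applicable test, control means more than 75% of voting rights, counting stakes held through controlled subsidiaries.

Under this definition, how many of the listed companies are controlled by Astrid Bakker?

6

Astrid holds 100% of Quillon, so Astrid controls Quillon.
Astrid holds 100% of Vireo, so Astrid controls Vireo.
Vireo and Astrid and Quillon together hold 14% + 61% + 25% = 100% of Basalt, so Astrid controls Basalt.
Astrid and Basalt together hold 60% + 20% = 80% of Solent, so Astrid controls Solent.
Solent holds 86% of Stratus, so Astrid controls Stratus.
Basalt and Astrid together hold 91% + 9% = 100% of Lumen, so Astrid controls Lumen.
No other company's threshold is met.
Astrid controls 6 companies.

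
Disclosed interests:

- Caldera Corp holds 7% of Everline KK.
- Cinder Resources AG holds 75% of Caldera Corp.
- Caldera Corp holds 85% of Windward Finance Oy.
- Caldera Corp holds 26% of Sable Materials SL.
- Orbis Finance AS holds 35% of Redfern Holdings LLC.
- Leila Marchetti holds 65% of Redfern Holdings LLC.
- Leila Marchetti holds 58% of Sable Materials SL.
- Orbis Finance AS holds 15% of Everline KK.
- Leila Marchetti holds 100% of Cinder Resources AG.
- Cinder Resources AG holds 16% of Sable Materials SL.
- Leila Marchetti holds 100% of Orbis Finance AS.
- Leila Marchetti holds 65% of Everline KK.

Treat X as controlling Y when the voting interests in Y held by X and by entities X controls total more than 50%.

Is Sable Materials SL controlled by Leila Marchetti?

Leila holds 100% of Cinder, so Leila controls Cinder.
Cinder holds 75% of Caldera, so Leila controls Caldera.
Caldera and Leila and Cinder together hold 26% + 58% + 16% = 100% of Sable, so Leila controls Sable.

Yes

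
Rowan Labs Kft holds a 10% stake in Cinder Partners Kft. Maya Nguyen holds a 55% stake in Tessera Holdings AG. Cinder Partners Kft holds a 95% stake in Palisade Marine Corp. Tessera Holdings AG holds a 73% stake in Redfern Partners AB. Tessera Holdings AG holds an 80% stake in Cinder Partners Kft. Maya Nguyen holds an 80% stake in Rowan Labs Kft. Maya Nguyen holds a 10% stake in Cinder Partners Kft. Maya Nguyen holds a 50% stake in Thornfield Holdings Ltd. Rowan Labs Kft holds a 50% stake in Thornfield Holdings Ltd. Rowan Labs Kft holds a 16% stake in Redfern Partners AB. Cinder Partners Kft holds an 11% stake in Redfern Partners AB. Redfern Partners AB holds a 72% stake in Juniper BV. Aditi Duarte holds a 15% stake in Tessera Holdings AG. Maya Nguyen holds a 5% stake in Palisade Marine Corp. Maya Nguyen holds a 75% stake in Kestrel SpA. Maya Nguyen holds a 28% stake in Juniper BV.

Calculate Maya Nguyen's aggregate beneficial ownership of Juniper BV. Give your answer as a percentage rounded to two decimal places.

Maya reaches Juniper along 6 paths.
Via Tessera → Redfern: 55% × 73% × 72% = 28.908%.
Via Rowan → Redfern: 80% × 16% × 72% = 9.216%.
Via Rowan → Cinder → Redfern: 80% × 10% × 11% × 72% = 0.6336%.
Via Cinder → Redfern: 10% × 11% × 72% = 0.792%.
Via Tessera → Cinder → Redfern: 55% × 80% × 11% × 72% = 3.4848%.
Direct stake: 28% = 28%.
Total: 28.908% + 9.216% + 0.6336% + 0.792% + 3.4848% + 28% = 71.0344%.
Rounded: 71.03%.

71.03%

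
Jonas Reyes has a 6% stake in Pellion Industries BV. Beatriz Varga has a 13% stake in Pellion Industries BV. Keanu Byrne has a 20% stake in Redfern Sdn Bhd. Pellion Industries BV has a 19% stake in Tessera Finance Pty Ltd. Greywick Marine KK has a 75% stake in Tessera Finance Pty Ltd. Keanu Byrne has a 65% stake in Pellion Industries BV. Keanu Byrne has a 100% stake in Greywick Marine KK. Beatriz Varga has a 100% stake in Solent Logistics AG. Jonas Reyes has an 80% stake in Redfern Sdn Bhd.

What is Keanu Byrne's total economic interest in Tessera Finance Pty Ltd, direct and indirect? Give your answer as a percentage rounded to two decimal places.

87.35%

Keanu reaches Tessera along 2 paths.
Via Pellion: 65% × 19% = 12.35%.
Via Greywick: 100% × 75% = 75%.
Total: 12.35% + 75% = 87.35%.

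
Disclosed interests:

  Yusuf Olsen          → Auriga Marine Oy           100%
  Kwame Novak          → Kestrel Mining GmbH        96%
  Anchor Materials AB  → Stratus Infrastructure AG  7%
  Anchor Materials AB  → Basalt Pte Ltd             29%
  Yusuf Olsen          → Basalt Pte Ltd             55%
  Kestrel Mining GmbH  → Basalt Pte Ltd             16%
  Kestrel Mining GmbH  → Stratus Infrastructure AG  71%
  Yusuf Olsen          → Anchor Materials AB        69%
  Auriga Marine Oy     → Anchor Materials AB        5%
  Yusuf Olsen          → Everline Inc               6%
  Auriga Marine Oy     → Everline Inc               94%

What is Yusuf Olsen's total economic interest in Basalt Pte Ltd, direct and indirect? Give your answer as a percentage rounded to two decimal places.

Yusuf reaches Basalt along 3 paths.
Direct stake: 55% = 55%.
Via Anchor: 69% × 29% = 20.01%.
Via Auriga → Anchor: 100% × 5% × 29% = 1.45%.
Total: 55% + 20.01% + 1.45% = 76.46%.

76.46%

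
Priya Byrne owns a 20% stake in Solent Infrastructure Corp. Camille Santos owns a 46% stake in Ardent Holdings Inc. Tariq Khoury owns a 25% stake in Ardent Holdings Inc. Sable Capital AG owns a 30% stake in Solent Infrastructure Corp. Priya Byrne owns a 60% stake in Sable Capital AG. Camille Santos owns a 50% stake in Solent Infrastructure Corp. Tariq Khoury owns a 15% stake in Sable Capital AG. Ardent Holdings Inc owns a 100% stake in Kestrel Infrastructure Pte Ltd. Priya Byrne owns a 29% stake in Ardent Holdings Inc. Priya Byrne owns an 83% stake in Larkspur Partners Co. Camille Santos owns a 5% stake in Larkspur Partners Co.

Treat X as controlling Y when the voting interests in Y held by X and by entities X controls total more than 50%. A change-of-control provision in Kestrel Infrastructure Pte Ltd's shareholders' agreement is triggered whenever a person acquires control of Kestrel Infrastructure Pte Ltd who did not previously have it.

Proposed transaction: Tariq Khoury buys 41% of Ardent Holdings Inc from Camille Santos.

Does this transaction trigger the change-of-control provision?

Yes

The purchase adds only to Tariq's holdings (Camille's stake shrinks), so Tariq is the only person who could newly come to control Kestrel.
Tariq's largest direct stake is 25% in Ardent, which does not meet the threshold, so Tariq controls no company.
Neither Tariq nor any entity Tariq controls holds any voting interest in Kestrel.
So before the transaction, Tariq does not control Kestrel.
After the purchase, Tariq's direct stake in Ardent rises to 25% + 41% = 66%, and Camille's stake falls to 5%.
Tariq holds 66% of Ardent, so Tariq controls Ardent.
Ardent holds 100% of Kestrel, so Tariq controls Kestrel.
Tariq did not control Kestrel before and does after, so the clause is triggered.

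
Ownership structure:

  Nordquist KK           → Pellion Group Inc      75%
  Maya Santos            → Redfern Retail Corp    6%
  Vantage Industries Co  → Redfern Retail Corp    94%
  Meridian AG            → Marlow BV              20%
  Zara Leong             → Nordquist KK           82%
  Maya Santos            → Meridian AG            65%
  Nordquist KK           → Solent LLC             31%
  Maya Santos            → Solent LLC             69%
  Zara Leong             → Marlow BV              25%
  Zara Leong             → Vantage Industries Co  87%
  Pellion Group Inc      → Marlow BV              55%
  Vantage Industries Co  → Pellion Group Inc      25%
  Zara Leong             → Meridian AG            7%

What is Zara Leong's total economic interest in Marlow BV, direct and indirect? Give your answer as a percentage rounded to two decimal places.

72.19%

Zara reaches Marlow along 4 paths.
Direct stake: 25% = 25%.
Via Meridian: 7% × 20% = 1.4%.
Via Vantage → Pellion: 87% × 25% × 55% = 11.9625%.
Via Nordquist → Pellion: 82% × 75% × 55% = 33.825%.
Total: 25% + 1.4% + 11.9625% + 33.825% = 72.1875%.
Rounded: 72.19%.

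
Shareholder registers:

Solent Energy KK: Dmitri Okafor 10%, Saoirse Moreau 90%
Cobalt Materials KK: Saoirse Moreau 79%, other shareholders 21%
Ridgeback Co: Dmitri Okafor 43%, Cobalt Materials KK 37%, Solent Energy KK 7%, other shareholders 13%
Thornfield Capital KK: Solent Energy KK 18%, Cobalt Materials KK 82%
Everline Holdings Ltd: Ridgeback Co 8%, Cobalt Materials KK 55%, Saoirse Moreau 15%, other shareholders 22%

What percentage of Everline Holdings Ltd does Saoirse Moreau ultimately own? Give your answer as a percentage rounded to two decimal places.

Saoirse reaches Everline along 4 paths.
Via Cobalt → Ridgeback: 79% × 37% × 8% = 2.3384%.
Via Solent → Ridgeback: 90% × 7% × 8% = 0.504%.
Via Cobalt: 79% × 55% = 43.45%.
Direct stake: 15% = 15%.
Total: 2.3384% + 0.504% + 43.45% + 15% = 61.2924%.
Rounded: 61.29%.

61.29%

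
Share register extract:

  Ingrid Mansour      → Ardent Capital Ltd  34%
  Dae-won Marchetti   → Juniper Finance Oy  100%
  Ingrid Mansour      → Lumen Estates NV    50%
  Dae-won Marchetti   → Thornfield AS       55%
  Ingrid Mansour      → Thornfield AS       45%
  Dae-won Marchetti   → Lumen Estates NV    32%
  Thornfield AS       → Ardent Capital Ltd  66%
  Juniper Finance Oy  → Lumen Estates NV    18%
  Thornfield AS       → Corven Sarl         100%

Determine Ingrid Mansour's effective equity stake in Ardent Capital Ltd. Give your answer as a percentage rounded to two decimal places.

63.70%

Ingrid reaches Ardent along 2 paths.
Direct stake: 34% = 34%.
Via Thornfield: 45% × 66% = 29.7%.
Total: 34% + 29.7% = 63.7%.
Rounded: 63.70%.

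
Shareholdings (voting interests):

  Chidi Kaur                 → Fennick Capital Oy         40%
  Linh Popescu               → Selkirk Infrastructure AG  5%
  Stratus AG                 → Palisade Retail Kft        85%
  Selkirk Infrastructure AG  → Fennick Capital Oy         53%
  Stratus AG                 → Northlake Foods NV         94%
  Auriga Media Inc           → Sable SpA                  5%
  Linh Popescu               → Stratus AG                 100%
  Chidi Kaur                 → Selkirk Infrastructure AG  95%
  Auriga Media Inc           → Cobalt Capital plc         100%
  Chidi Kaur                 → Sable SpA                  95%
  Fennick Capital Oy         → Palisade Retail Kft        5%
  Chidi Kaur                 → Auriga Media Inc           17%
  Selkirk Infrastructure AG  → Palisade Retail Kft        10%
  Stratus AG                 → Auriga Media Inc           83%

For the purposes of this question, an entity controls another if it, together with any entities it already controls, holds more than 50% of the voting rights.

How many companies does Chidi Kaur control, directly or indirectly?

3

Chidi holds 95% of Selkirk, so Chidi controls Selkirk.
Chidi and Selkirk together hold 40% + 53% = 93% of Fennick, so Chidi controls Fennick.
Chidi holds 95% of Sable, so Chidi controls Sable.
No other company's threshold is met.
Chidi controls 3 companies.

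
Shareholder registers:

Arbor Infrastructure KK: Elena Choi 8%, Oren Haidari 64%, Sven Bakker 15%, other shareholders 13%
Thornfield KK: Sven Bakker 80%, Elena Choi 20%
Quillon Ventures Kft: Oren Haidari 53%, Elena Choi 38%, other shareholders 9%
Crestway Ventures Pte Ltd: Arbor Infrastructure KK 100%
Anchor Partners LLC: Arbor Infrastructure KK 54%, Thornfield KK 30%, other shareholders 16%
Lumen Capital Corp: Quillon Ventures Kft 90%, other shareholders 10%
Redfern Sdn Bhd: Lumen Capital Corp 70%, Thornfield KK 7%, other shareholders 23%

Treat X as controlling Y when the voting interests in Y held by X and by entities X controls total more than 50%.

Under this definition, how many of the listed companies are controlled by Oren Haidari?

Oren holds 64% of Arbor, so Oren controls Arbor.
Oren holds 53% of Quillon, so Oren controls Quillon.
Arbor holds 100% of Crestway, so Oren controls Crestway.
Arbor holds 54% of Anchor, so Oren controls Anchor.
Quillon holds 90% of Lumen, so Oren controls Lumen.
Lumen holds 70% of Redfern, so Oren controls Redfern.
No other company's threshold is met.
Oren controls 6 companies.

6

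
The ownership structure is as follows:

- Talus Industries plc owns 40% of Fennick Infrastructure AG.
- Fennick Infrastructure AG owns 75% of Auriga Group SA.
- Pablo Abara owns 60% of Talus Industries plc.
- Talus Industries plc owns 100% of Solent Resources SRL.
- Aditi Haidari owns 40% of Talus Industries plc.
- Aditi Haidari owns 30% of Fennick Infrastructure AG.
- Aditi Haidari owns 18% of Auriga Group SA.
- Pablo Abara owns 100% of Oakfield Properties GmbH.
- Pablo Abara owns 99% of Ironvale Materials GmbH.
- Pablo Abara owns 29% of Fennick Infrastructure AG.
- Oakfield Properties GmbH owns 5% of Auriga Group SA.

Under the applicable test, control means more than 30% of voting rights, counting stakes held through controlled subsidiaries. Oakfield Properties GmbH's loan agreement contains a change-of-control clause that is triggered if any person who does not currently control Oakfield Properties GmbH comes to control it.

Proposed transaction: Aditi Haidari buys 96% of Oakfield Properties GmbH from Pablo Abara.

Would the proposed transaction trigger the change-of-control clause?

The purchase adds only to Aditi's holdings (Pablo's stake shrinks), so Aditi is the only person who could newly come to control Oakfield.
Aditi holds 40% of Talus, so Aditi controls Talus.
Aditi and Talus together hold 30% + 40% = 70% of Fennick, so Aditi controls Fennick.
Talus holds 100% of Solent, so Aditi controls Solent.
Aditi and Fennick together hold 18% + 75% = 93% of Auriga, so Aditi controls Auriga.
Neither Aditi nor any entity Aditi controls holds any voting interest in Oakfield.
So before the transaction, Aditi does not control Oakfield.
After the purchase, Aditi holds 96% of Oakfield directly, and Pablo's stake falls to 4%.
Aditi holds 96% of Oakfield, so Aditi controls Oakfield.
Aditi did not control Oakfield before and does after, so the clause is triggered.

Yes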